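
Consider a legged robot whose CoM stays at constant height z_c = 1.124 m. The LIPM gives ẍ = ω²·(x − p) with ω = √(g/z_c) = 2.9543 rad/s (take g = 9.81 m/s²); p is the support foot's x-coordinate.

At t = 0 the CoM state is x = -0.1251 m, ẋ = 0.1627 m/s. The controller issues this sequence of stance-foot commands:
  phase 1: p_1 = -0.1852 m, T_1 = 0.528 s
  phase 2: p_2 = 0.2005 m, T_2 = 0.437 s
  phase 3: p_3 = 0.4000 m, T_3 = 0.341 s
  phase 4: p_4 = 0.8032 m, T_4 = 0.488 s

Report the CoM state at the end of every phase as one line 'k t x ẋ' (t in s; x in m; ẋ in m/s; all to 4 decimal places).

phase 1: p=-0.1852, T=0.528, ωT=1.559870, cosh=2.484184, sinh=2.274021; start (x,ẋ)=(-0.125100, 0.162700) → end (x,ẋ)=(0.089335, 0.807937)
phase 2: p=0.2005, T=0.437, ωT=1.291029, cosh=1.955757, sinh=1.680770; start (x,ẋ)=(0.089335, 0.807937) → end (x,ẋ)=(0.442742, 1.028139)
phase 3: p=0.4000, T=0.341, ωT=1.007416, cosh=1.551839, sinh=1.186678; start (x,ẋ)=(0.442742, 1.028139) → end (x,ẋ)=(0.879310, 1.745351)
phase 4: p=0.8032, T=0.488, ωT=1.441698, cosh=2.232198, sinh=1.995672; start (x,ẋ)=(0.879310, 1.745351) → end (x,ẋ)=(2.152101, 4.344696)

1 0.5280 0.0893 0.8079
2 0.9650 0.4427 1.0281
3 1.3060 0.8793 1.7454
4 1.7940 2.1521 4.3447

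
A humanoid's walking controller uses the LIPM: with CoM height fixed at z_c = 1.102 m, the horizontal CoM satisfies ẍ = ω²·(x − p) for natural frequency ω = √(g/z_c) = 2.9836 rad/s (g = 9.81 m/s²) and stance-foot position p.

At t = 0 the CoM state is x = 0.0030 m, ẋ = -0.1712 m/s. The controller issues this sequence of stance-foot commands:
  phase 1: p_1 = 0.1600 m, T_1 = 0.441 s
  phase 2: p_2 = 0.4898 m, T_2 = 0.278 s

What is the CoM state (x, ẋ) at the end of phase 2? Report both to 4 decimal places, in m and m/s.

x = -0.8817, ẋ = -3.6280

phase 1: p=0.1600, T=0.441, ωT=1.315768, cosh=1.997940, sinh=1.729671; start (x,ẋ)=(0.003000, -0.171200) → end (x,ẋ)=(-0.252926, -1.152269)
phase 2: p=0.4898, T=0.278, ωT=0.829441, cosh=1.364165, sinh=0.927872; start (x,ẋ)=(-0.252926, -1.152269) → end (x,ẋ)=(-0.881745, -3.628045)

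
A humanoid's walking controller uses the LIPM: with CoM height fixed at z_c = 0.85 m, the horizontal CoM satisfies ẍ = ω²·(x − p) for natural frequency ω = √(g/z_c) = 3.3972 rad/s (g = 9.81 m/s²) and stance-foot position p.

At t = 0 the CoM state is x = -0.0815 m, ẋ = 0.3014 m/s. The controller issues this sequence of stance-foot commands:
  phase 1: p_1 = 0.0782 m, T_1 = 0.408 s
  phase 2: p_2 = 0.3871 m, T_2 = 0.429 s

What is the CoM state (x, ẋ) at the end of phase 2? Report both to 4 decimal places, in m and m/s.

phase 1: p=0.0782, T=0.408, ωT=1.386058, cosh=2.124556, sinh=1.874497; start (x,ẋ)=(-0.081500, 0.301400) → end (x,ẋ)=(-0.094786, -0.376635)
phase 2: p=0.3871, T=0.429, ωT=1.457399, cosh=2.263807, sinh=2.030966; start (x,ẋ)=(-0.094786, -0.376635) → end (x,ẋ)=(-0.928963, -4.177449)

x = -0.9290, ẋ = -4.1774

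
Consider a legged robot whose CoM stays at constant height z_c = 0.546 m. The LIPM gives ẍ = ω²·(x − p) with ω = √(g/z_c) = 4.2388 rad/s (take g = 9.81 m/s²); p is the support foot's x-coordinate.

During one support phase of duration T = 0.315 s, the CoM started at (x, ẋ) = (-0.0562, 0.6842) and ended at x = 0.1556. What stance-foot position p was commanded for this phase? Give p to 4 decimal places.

ωT = 4.2388·0.315 = 1.335222; cosh(ωT) = 2.031970, sinh(ωT) = 1.768870
x(T) = p + (x₀−p)·cosh(ωT) + (ẋ₀/ω)·sinh(ωT) ⇒ p·(1 − cosh) = x(T) − x₀·cosh − (ẋ₀/ω)·sinh
numerator   = 0.1556 − (-0.0562)·2.031970 − (0.6842/4.2388)·1.768870 = -0.015723
denominator = 1 − 2.031970 = -1.031970
p = -0.015723 / -1.031970 = 0.0152

p = 0.0152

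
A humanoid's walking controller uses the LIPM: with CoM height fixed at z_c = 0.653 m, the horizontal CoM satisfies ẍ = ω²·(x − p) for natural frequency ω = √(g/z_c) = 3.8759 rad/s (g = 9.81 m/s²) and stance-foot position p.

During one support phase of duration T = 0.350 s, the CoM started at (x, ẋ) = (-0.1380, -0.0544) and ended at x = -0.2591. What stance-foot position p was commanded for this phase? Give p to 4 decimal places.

ωT = 3.8759·0.350 = 1.356565; cosh(ωT) = 2.070188, sinh(ωT) = 1.812644
x(T) = p + (x₀−p)·cosh(ωT) + (ẋ₀/ω)·sinh(ωT) ⇒ p·(1 − cosh) = x(T) − x₀·cosh − (ẋ₀/ω)·sinh
numerator   = -0.2591 − (-0.1380)·2.070188 − (-0.0544/3.8759)·1.812644 = 0.052027
denominator = 1 − 2.070188 = -1.070188
p = 0.052027 / -1.070188 = -0.0486

p = -0.0486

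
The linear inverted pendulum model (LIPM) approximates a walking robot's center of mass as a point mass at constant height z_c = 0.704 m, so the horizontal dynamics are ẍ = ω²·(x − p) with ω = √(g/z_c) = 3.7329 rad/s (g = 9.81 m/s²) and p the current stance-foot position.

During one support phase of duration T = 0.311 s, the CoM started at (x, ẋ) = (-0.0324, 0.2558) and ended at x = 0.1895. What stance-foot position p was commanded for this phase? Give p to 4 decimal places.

ωT = 3.7329·0.311 = 1.160932; cosh(ωT) = 1.753051, sinh(ωT) = 1.439857
x(T) = p + (x₀−p)·cosh(ωT) + (ẋ₀/ω)·sinh(ωT) ⇒ p·(1 − cosh) = x(T) − x₀·cosh − (ẋ₀/ω)·sinh
numerator   = 0.1895 − (-0.0324)·1.753051 − (0.2558/3.7329)·1.439857 = 0.147632
denominator = 1 − 1.753051 = -0.753051
p = 0.147632 / -0.753051 = -0.1960

p = -0.1960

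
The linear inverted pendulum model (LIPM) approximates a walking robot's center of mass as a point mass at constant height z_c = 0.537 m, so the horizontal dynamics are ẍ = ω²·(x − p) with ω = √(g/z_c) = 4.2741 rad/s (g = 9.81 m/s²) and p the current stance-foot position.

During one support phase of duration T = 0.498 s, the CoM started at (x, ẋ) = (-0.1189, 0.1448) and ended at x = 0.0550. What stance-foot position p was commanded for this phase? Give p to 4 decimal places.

ωT = 4.2741·0.498 = 2.128502; cosh(ωT) = 4.260642, sinh(ωT) = 4.141627
x(T) = p + (x₀−p)·cosh(ωT) + (ẋ₀/ω)·sinh(ωT) ⇒ p·(1 − cosh) = x(T) − x₀·cosh − (ẋ₀/ω)·sinh
numerator   = 0.0550 − (-0.1189)·4.260642 − (0.1448/4.2741)·4.141627 = 0.421278
denominator = 1 − 4.260642 = -3.260642
p = 0.421278 / -3.260642 = -0.1292

p = -0.1292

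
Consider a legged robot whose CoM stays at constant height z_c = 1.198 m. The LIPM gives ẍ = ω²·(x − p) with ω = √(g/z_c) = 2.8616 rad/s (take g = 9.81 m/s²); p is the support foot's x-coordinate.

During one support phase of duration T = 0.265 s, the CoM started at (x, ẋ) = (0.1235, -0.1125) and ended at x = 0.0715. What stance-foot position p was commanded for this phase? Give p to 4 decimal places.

ωT = 2.8616·0.265 = 0.758324; cosh(ωT) = 1.301573, sinh(ωT) = 0.833122
x(T) = p + (x₀−p)·cosh(ωT) + (ẋ₀/ω)·sinh(ωT) ⇒ p·(1 − cosh) = x(T) − x₀·cosh − (ẋ₀/ω)·sinh
numerator   = 0.0715 − (0.1235)·1.301573 − (-0.1125/2.8616)·0.833122 = -0.056491
denominator = 1 − 1.301573 = -0.301573
p = -0.056491 / -0.301573 = 0.1873

p = 0.1873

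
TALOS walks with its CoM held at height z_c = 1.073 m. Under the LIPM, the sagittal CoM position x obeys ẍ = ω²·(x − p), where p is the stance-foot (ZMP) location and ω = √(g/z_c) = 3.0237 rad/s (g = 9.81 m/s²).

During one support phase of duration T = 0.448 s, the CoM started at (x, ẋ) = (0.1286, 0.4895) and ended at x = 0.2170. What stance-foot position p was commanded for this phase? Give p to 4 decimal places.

ωT = 3.0237·0.448 = 1.354618; cosh(ωT) = 2.066662, sinh(ωT) = 1.808616
x(T) = p + (x₀−p)·cosh(ωT) + (ẋ₀/ω)·sinh(ωT) ⇒ p·(1 − cosh) = x(T) − x₀·cosh − (ẋ₀/ω)·sinh
numerator   = 0.2170 − (0.1286)·2.066662 − (0.4895/3.0237)·1.808616 = -0.341566
denominator = 1 − 2.066662 = -1.066662
p = -0.341566 / -1.066662 = 0.3202

p = 0.3202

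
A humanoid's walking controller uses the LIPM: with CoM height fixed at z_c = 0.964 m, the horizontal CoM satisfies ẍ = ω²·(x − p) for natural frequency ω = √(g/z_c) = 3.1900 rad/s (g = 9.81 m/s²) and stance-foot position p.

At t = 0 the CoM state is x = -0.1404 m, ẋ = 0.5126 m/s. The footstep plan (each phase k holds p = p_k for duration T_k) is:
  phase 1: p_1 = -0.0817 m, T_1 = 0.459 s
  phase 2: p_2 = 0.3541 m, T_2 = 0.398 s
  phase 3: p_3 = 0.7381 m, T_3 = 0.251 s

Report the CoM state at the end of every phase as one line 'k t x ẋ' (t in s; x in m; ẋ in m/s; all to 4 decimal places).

1 0.4590 0.1134 0.7843
2 0.8570 0.2950 0.2476
3 1.1080 0.2143 -0.9252

phase 1: p=-0.0817, T=0.459, ωT=1.464210, cosh=2.277693, sinh=2.046433; start (x,ẋ)=(-0.140400, 0.512600) → end (x,ẋ)=(0.113440, 0.784345)
phase 2: p=0.3541, T=0.398, ωT=1.269620, cosh=1.920219, sinh=1.639281; start (x,ẋ)=(0.113440, 0.784345) → end (x,ẋ)=(0.295040, 0.247629)
phase 3: p=0.7381, T=0.251, ωT=0.800690, cosh=1.338048, sinh=0.889029; start (x,ẋ)=(0.295040, 0.247629) → end (x,ẋ)=(0.214277, -0.925180)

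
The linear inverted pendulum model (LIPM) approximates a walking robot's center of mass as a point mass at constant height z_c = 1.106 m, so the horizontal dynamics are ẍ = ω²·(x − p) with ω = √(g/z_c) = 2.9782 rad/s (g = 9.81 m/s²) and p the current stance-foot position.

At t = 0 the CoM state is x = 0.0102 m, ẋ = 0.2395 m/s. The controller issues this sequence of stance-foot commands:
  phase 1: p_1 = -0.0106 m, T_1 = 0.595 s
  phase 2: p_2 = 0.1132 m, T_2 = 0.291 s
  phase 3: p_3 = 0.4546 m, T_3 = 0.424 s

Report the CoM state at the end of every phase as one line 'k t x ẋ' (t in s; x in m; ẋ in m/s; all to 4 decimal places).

1 0.5950 0.2821 0.9018
2 0.8860 0.6461 1.7546
3 1.3100 1.7781 4.2768

phase 1: p=-0.0106, T=0.595, ωT=1.772029, cosh=3.026383, sinh=2.856395; start (x,ẋ)=(0.010200, 0.239500) → end (x,ẋ)=(0.282053, 0.901762)
phase 2: p=0.1132, T=0.291, ωT=0.866656, cosh=1.399649, sinh=0.979294; start (x,ẋ)=(0.282053, 0.901762) → end (x,ẋ)=(0.646054, 1.754618)
phase 3: p=0.4546, T=0.424, ωT=1.262757, cosh=1.909013, sinh=1.626140; start (x,ẋ)=(0.646054, 1.754618) → end (x,ẋ)=(1.778134, 4.276794)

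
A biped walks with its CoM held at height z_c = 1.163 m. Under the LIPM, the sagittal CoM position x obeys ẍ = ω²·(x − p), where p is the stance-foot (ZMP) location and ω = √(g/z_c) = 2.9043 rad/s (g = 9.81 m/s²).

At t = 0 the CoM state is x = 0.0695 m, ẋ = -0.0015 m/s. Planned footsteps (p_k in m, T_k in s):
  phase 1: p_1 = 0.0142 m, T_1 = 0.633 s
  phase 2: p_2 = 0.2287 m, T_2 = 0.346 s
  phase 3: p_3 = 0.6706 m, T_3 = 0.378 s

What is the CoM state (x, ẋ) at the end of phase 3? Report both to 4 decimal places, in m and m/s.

x = 0.4539, ẋ = -0.1284

phase 1: p=0.0142, T=0.633, ωT=1.838422, cosh=3.222839, sinh=3.063771; start (x,ẋ)=(0.069500, -0.001500) → end (x,ẋ)=(0.190841, 0.487231)
phase 2: p=0.2287, T=0.346, ωT=1.004888, cosh=1.548843, sinh=1.182758; start (x,ẋ)=(0.190841, 0.487231) → end (x,ẋ)=(0.368484, 0.624595)
phase 3: p=0.6706, T=0.378, ωT=1.097825, cosh=1.665618, sinh=1.332022; start (x,ẋ)=(0.368484, 0.624595) → end (x,ẋ)=(0.453852, -0.128429)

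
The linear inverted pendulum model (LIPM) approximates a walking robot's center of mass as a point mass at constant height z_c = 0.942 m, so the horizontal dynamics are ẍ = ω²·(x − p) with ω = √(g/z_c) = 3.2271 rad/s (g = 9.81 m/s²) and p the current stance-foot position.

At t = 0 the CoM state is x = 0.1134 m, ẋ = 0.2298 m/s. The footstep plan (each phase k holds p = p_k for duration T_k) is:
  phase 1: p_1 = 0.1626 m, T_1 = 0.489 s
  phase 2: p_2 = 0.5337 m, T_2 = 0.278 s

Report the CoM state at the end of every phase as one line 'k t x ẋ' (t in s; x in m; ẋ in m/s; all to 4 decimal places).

phase 1: p=0.1626, T=0.489, ωT=1.578052, cosh=2.525942, sinh=2.319565; start (x,ẋ)=(0.113400, 0.229800) → end (x,ẋ)=(0.203499, 0.212176)
phase 2: p=0.5337, T=0.278, ωT=0.897134, cosh=1.430150, sinh=1.022413; start (x,ẋ)=(0.203499, 0.212176) → end (x,ẋ)=(0.128684, -0.786032)

1 0.4890 0.2035 0.2122
2 0.7670 0.1287 -0.7860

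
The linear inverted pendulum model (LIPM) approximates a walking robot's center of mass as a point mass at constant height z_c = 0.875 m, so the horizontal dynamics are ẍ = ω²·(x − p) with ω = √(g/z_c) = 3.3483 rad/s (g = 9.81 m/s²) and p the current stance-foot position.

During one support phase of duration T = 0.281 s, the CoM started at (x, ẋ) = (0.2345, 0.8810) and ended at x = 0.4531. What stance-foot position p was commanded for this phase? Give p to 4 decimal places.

ωT = 3.3483·0.281 = 0.940872; cosh(ωT) = 1.476251, sinh(ωT) = 1.085964
x(T) = p + (x₀−p)·cosh(ωT) + (ẋ₀/ω)·sinh(ωT) ⇒ p·(1 − cosh) = x(T) − x₀·cosh − (ẋ₀/ω)·sinh
numerator   = 0.4531 − (0.2345)·1.476251 − (0.8810/3.3483)·1.085964 = -0.178818
denominator = 1 − 1.476251 = -0.476251
p = -0.178818 / -0.476251 = 0.3755

p = 0.3755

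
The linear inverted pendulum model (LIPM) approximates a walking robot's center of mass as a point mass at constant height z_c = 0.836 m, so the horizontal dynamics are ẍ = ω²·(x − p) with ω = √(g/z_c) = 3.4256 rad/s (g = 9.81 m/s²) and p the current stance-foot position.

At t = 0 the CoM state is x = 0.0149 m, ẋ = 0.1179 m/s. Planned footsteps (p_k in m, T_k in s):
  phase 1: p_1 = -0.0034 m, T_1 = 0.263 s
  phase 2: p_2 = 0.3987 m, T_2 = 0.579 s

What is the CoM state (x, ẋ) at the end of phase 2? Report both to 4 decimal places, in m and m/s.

x = -0.6190, ẋ = -3.2934

phase 1: p=-0.0034, T=0.263, ωT=0.900933, cosh=1.434045, sinh=1.027854; start (x,ẋ)=(0.014900, 0.117900) → end (x,ẋ)=(0.058219, 0.233508)
phase 2: p=0.3987, T=0.579, ωT=1.983422, cosh=3.702585, sinh=3.564988; start (x,ẋ)=(0.058219, 0.233508) → end (x,ẋ)=(-0.618950, -3.293445)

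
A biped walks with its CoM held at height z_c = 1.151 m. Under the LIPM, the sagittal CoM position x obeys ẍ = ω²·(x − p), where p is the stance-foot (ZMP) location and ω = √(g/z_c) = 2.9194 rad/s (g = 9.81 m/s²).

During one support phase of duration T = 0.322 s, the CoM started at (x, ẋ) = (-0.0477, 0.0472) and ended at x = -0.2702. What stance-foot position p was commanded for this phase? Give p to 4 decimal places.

p = 0.4573

ωT = 2.9194·0.322 = 0.940047; cosh(ωT) = 1.475355, sinh(ωT) = 1.084746
x(T) = p + (x₀−p)·cosh(ωT) + (ẋ₀/ω)·sinh(ωT) ⇒ p·(1 − cosh) = x(T) − x₀·cosh − (ẋ₀/ω)·sinh
numerator   = -0.2702 − (-0.0477)·1.475355 − (0.0472/2.9194)·1.084746 = -0.217363
denominator = 1 − 1.475355 = -0.475355
p = -0.217363 / -0.475355 = 0.4573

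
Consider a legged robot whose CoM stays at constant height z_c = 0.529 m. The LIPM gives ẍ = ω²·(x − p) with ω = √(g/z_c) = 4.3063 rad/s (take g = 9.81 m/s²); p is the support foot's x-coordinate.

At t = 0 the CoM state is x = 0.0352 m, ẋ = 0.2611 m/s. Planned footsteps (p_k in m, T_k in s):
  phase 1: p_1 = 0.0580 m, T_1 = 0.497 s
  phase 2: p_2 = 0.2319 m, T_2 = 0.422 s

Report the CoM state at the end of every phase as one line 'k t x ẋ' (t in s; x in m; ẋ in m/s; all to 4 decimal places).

1 0.4970 0.2139 0.7136
2 0.9190 0.6716 2.0220

phase 1: p=0.0580, T=0.497, ωT=2.140231, cosh=4.309515, sinh=4.191887; start (x,ẋ)=(0.035200, 0.261100) → end (x,ẋ)=(0.213906, 0.713640)
phase 2: p=0.2319, T=0.422, ωT=1.817259, cosh=3.158716, sinh=2.996246; start (x,ẋ)=(0.213906, 0.713640) → end (x,ẋ)=(0.671600, 2.022013)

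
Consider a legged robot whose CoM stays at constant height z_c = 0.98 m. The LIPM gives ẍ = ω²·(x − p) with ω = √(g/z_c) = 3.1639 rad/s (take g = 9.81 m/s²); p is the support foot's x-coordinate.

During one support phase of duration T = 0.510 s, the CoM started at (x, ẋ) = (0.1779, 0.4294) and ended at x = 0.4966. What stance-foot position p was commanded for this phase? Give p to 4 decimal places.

p = 0.1832

ωT = 3.1639·0.510 = 1.613589; cosh(ωT) = 2.609985, sinh(ωT) = 2.410814
x(T) = p + (x₀−p)·cosh(ωT) + (ẋ₀/ω)·sinh(ωT) ⇒ p·(1 − cosh) = x(T) − x₀·cosh − (ẋ₀/ω)·sinh
numerator   = 0.4966 − (0.1779)·2.609985 − (0.4294/3.1639)·2.410814 = -0.294909
denominator = 1 − 2.609985 = -1.609985
p = -0.294909 / -1.609985 = 0.1832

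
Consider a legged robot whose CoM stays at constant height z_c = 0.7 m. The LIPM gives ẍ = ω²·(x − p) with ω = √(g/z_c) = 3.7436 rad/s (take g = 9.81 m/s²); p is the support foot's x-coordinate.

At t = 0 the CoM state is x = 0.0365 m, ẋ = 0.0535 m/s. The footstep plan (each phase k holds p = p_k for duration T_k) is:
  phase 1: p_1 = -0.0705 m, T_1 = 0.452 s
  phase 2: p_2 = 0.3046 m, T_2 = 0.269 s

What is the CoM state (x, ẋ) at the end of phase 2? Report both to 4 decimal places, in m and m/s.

x = 0.6274, ẋ = 1.6981

phase 1: p=-0.0705, T=0.452, ωT=1.692107, cosh=2.807522, sinh=2.623391; start (x,ẋ)=(0.036500, 0.053500) → end (x,ẋ)=(0.267396, 1.201041)
phase 2: p=0.3046, T=0.269, ωT=1.007028, cosh=1.551379, sinh=1.186076; start (x,ẋ)=(0.267396, 1.201041) → end (x,ẋ)=(0.627405, 1.698077)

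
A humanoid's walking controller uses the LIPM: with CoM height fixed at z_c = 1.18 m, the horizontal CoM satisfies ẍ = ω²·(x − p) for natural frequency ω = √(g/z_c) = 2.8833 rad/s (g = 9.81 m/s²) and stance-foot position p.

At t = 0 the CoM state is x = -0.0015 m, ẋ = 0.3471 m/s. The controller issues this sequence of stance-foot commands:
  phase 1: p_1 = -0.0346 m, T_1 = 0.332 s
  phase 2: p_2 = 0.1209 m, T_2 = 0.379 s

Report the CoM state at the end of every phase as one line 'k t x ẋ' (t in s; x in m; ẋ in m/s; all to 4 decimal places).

phase 1: p=-0.0346, T=0.332, ωT=0.957256, cosh=1.494242, sinh=1.110297; start (x,ẋ)=(-0.001500, 0.347100) → end (x,ẋ)=(0.148520, 0.624615)
phase 2: p=0.1209, T=0.379, ωT=1.092771, cosh=1.658906, sinh=1.323620; start (x,ẋ)=(0.148520, 0.624615) → end (x,ẋ)=(0.453458, 1.141587)

1 0.3320 0.1485 0.6246
2 0.7110 0.4535 1.1416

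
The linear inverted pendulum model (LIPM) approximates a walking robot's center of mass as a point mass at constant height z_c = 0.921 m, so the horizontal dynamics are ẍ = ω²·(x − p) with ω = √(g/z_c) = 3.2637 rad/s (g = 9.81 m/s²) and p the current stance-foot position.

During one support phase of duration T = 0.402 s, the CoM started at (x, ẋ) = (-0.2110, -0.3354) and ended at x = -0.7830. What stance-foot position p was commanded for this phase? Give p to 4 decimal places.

p = 0.1874

ωT = 3.2637·0.402 = 1.312007; cosh(ωT) = 1.991450, sinh(ωT) = 1.722171
x(T) = p + (x₀−p)·cosh(ωT) + (ẋ₀/ω)·sinh(ωT) ⇒ p·(1 − cosh) = x(T) − x₀·cosh − (ẋ₀/ω)·sinh
numerator   = -0.7830 − (-0.2110)·1.991450 − (-0.3354/3.2637)·1.722171 = -0.185822
denominator = 1 − 1.991450 = -0.991450
p = -0.185822 / -0.991450 = 0.1874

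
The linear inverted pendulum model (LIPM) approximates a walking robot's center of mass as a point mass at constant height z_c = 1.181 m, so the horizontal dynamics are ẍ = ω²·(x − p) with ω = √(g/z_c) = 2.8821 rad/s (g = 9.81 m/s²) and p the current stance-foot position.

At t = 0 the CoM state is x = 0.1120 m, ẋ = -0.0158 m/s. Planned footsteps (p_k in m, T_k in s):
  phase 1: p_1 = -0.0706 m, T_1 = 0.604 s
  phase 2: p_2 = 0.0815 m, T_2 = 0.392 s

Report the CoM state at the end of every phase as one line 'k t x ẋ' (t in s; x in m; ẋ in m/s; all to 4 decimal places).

1 0.6040 0.4508 1.4078
2 0.9960 1.3897 3.8813

phase 1: p=-0.0706, T=0.604, ωT=1.740788, cosh=2.938610, sinh=2.763227; start (x,ẋ)=(0.112000, -0.015800) → end (x,ẋ)=(0.450842, 1.407778)
phase 2: p=0.0815, T=0.392, ωT=1.129783, cosh=1.709044, sinh=1.385941; start (x,ẋ)=(0.450842, 1.407778) → end (x,ẋ)=(1.389692, 3.881261)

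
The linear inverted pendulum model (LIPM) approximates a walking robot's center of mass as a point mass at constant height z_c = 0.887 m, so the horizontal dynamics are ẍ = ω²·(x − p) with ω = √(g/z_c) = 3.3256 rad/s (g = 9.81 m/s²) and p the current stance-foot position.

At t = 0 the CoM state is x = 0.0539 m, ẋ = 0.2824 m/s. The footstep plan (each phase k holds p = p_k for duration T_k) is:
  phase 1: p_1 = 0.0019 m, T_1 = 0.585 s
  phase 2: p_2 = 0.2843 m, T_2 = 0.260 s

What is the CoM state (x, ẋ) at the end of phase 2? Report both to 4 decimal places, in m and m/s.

phase 1: p=0.0019, T=0.585, ωT=1.945476, cosh=3.569940, sinh=3.427021; start (x,ẋ)=(0.053900, 0.282400) → end (x,ẋ)=(0.478549, 1.600790)
phase 2: p=0.2843, T=0.260, ωT=0.864656, cosh=1.397693, sinh=0.976496; start (x,ẋ)=(0.478549, 1.600790) → end (x,ẋ)=(1.025841, 2.868225)

x = 1.0258, ẋ = 2.8682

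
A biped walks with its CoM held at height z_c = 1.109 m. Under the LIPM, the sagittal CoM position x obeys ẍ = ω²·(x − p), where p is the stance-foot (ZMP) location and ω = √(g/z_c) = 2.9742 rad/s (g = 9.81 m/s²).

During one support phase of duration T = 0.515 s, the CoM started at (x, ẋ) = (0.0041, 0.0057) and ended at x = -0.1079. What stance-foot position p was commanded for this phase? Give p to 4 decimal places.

p = 0.0859

ωT = 2.9742·0.515 = 1.531713; cosh(ωT) = 2.421130, sinh(ωT) = 2.204965
x(T) = p + (x₀−p)·cosh(ωT) + (ẋ₀/ω)·sinh(ωT) ⇒ p·(1 − cosh) = x(T) − x₀·cosh − (ẋ₀/ω)·sinh
numerator   = -0.1079 − (0.0041)·2.421130 − (0.0057/2.9742)·2.204965 = -0.122052
denominator = 1 − 2.421130 = -1.421130
p = -0.122052 / -1.421130 = 0.0859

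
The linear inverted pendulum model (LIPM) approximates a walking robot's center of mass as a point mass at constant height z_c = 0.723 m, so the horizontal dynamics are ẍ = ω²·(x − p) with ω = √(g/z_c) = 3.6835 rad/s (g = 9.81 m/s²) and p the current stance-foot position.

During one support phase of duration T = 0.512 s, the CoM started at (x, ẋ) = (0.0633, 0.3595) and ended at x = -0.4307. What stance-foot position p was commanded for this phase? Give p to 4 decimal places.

p = 0.4040

ωT = 3.6835·0.512 = 1.885952; cosh(ωT) = 3.372156, sinh(ωT) = 3.220472
x(T) = p + (x₀−p)·cosh(ωT) + (ẋ₀/ω)·sinh(ωT) ⇒ p·(1 − cosh) = x(T) − x₀·cosh − (ẋ₀/ω)·sinh
numerator   = -0.4307 − (0.0633)·3.372156 − (0.3595/3.6835)·3.220472 = -0.958467
denominator = 1 − 3.372156 = -2.372156
p = -0.958467 / -2.372156 = 0.4040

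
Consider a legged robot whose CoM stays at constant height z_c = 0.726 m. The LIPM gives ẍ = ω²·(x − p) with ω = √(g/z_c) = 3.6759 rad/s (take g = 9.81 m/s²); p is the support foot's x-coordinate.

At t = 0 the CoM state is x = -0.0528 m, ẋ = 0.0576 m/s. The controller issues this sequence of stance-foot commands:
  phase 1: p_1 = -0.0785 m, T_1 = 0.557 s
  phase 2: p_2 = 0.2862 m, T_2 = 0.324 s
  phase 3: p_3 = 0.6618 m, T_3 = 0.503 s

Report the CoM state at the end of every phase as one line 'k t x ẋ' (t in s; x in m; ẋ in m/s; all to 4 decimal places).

phase 1: p=-0.0785, T=0.557, ωT=2.047476, cosh=3.938691, sinh=3.809631; start (x,ẋ)=(-0.052800, 0.057600) → end (x,ẋ)=(0.082420, 0.586767)
phase 2: p=0.2862, T=0.324, ωT=1.190992, cosh=1.797131, sinh=1.493211; start (x,ẋ)=(0.082420, 0.586767) → end (x,ẋ)=(0.158335, -0.064031)
phase 3: p=0.6618, T=0.503, ωT=1.848978, cosh=3.255360, sinh=3.097962; start (x,ẋ)=(0.158335, -0.064031) → end (x,ẋ)=(-1.031124, -5.941803)

1 0.5570 0.0824 0.5868
2 0.8810 0.1583 -0.0640
3 1.3840 -1.0311 -5.9418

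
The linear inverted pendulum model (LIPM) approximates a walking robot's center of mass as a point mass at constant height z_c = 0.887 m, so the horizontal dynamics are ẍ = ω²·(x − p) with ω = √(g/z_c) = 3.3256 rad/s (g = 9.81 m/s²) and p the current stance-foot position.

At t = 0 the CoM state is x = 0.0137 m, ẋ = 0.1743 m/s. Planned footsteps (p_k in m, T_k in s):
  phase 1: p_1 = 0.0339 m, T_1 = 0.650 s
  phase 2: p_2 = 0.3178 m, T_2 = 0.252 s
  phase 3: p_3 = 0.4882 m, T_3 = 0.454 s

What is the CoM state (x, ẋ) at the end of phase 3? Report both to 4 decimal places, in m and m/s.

x = 0.0482, ẋ = -1.2452

phase 1: p=0.0339, T=0.650, ωT=2.161640, cosh=4.400253, sinh=4.285117; start (x,ẋ)=(0.013700, 0.174300) → end (x,ẋ)=(0.169605, 0.479102)
phase 2: p=0.3178, T=0.252, ωT=0.838051, cosh=1.372205, sinh=0.939652; start (x,ẋ)=(0.169605, 0.479102) → end (x,ẋ)=(0.249817, 0.194330)
phase 3: p=0.4882, T=0.454, ωT=1.509822, cosh=2.373438, sinh=2.152489; start (x,ẋ)=(0.249817, 0.194330) → end (x,ẋ)=(0.048191, -1.245194)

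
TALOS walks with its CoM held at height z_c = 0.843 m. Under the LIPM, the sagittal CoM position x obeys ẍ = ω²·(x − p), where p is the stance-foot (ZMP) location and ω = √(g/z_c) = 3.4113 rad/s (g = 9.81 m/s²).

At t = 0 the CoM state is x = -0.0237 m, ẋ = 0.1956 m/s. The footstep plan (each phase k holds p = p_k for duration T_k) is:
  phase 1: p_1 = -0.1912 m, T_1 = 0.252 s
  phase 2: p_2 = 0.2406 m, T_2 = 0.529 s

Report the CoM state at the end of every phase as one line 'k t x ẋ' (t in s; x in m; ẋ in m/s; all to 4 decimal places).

1 0.2520 0.0977 0.8264
2 0.7810 0.5108 1.1379

phase 1: p=-0.1912, T=0.252, ωT=0.859648, cosh=1.392820, sinh=0.969508; start (x,ẋ)=(-0.023700, 0.195600) → end (x,ẋ)=(0.097688, 0.826406)
phase 2: p=0.2406, T=0.529, ωT=1.804578, cosh=3.120974, sinh=2.956430; start (x,ẋ)=(0.097688, 0.826406) → end (x,ẋ)=(0.510786, 1.137882)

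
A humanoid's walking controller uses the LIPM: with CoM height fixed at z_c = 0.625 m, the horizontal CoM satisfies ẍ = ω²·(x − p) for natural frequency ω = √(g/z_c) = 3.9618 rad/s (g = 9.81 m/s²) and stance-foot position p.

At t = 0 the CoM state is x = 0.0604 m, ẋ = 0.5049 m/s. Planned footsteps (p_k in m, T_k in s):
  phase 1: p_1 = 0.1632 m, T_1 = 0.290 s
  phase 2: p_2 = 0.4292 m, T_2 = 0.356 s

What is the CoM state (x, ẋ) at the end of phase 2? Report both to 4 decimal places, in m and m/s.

x = 0.0021, ẋ = -1.3642

phase 1: p=0.1632, T=0.290, ωT=1.148922, cosh=1.735884, sinh=1.418906; start (x,ẋ)=(0.060400, 0.504900) → end (x,ẋ)=(0.165579, 0.298566)
phase 2: p=0.4292, T=0.356, ωT=1.410401, cosh=2.170821, sinh=1.926776; start (x,ẋ)=(0.165579, 0.298566) → end (x,ẋ)=(0.002131, -1.364215)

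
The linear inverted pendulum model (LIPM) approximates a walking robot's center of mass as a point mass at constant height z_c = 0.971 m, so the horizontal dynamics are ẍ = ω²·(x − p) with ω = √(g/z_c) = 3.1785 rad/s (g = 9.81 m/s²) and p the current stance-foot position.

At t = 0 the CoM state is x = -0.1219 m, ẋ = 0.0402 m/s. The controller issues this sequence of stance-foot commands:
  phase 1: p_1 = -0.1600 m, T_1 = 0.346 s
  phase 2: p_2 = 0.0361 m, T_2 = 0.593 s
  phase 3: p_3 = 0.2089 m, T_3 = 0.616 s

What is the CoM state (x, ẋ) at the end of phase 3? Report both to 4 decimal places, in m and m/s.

phase 1: p=-0.1600, T=0.346, ωT=1.099761, cosh=1.668199, sinh=1.335249; start (x,ẋ)=(-0.121900, 0.040200) → end (x,ẋ)=(-0.079554, 0.228761)
phase 2: p=0.0361, T=0.593, ωT=1.884850, cosh=3.368611, sinh=3.216759; start (x,ẋ)=(-0.079554, 0.228761) → end (x,ẋ)=(-0.121979, -0.411893)
phase 3: p=0.2089, T=0.616, ωT=1.957956, cosh=3.612989, sinh=3.471842; start (x,ẋ)=(-0.121979, -0.411893) → end (x,ẋ)=(-1.436468, -5.139495)

x = -1.4365, ẋ = -5.1395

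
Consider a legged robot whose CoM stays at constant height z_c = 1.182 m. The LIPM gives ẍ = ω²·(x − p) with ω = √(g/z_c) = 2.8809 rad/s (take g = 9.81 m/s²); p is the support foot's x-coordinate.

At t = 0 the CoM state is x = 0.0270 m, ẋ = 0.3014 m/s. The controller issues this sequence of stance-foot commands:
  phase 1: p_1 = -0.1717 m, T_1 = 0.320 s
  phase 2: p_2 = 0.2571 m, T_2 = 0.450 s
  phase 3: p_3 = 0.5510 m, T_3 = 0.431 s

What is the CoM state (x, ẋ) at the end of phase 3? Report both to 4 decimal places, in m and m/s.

x = 2.0963, ẋ = 4.7856

phase 1: p=-0.1717, T=0.320, ωT=0.921888, cosh=1.455900, sinh=1.058133; start (x,ẋ)=(0.027000, 0.301400) → end (x,ẋ)=(0.228289, 1.044520)
phase 2: p=0.2571, T=0.450, ωT=1.296405, cosh=1.964821, sinh=1.691308; start (x,ẋ)=(0.228289, 1.044520) → end (x,ẋ)=(0.813705, 1.911915)
phase 3: p=0.5510, T=0.431, ωT=1.241668, cosh=1.875142, sinh=1.586240; start (x,ẋ)=(0.813705, 1.911915) → end (x,ẋ)=(2.096320, 4.785621)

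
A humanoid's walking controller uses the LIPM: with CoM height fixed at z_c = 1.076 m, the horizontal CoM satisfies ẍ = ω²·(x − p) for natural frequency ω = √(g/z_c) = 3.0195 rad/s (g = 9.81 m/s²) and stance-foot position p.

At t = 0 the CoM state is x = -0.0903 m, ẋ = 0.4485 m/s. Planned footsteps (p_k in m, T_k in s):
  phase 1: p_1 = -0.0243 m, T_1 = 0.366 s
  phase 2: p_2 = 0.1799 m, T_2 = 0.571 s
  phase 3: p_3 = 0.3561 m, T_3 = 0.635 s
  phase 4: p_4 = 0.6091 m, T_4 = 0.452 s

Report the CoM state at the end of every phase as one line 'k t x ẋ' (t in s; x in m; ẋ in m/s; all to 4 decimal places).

phase 1: p=-0.0243, T=0.366, ωT=1.105137, cosh=1.675402, sinh=1.344236; start (x,ẋ)=(-0.090300, 0.448500) → end (x,ẋ)=(0.064789, 0.483529)
phase 2: p=0.1799, T=0.571, ωT=1.724134, cosh=2.892996, sinh=2.714669; start (x,ẋ)=(0.064789, 0.483529) → end (x,ẋ)=(0.281599, 0.455289)
phase 3: p=0.3561, T=0.635, ωT=1.917382, cosh=3.475060, sinh=3.328068; start (x,ẋ)=(0.281599, 0.455289) → end (x,ẋ)=(0.599020, 0.833487)
phase 4: p=0.6091, T=0.452, ωT=1.364814, cosh=2.085211, sinh=1.829783; start (x,ẋ)=(0.599020, 0.833487) → end (x,ẋ)=(1.093165, 1.682304)

1 0.3660 0.0648 0.4835
2 0.9370 0.2816 0.4553
3 1.5720 0.5990 0.8335
4 2.0240 1.0932 1.6823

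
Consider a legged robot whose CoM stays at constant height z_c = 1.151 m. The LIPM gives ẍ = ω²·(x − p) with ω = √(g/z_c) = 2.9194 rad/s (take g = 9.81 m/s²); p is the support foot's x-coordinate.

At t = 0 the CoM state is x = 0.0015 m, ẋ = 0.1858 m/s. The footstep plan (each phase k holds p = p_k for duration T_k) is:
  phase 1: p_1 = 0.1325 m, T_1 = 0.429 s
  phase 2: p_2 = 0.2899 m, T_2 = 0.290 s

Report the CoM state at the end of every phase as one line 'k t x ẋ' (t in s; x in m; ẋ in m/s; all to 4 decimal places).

1 0.4290 -0.0131 -0.2628
2 0.7190 -0.2141 -1.2045

phase 1: p=0.1325, T=0.429, ωT=1.252423, cosh=1.892310, sinh=1.606499; start (x,ẋ)=(0.001500, 0.185800) → end (x,ẋ)=(-0.013150, -0.262800)
phase 2: p=0.2899, T=0.290, ωT=0.846626, cosh=1.380313, sinh=0.951453; start (x,ẋ)=(-0.013150, -0.262800) → end (x,ẋ)=(-0.214052, -1.204520)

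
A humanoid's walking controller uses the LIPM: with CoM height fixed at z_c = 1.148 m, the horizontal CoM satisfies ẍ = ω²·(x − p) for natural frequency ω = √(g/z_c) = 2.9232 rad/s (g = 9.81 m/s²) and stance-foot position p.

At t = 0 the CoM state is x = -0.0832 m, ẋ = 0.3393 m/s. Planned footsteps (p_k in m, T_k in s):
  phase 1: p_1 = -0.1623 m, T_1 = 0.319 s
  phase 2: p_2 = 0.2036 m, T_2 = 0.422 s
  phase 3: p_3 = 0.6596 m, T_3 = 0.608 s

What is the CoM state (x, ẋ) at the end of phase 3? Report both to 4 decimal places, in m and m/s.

phase 1: p=-0.1623, T=0.319, ωT=0.932501, cosh=1.467212, sinh=1.073644; start (x,ẋ)=(-0.083200, 0.339300) → end (x,ẋ)=(0.078376, 0.746078)
phase 2: p=0.2036, T=0.422, ωT=1.233590, cosh=1.862390, sinh=1.571145; start (x,ẋ)=(0.078376, 0.746078) → end (x,ẋ)=(0.371382, 0.814363)
phase 3: p=0.6596, T=0.608, ωT=1.777306, cosh=3.041497, sinh=2.872404; start (x,ẋ)=(0.371382, 0.814363) → end (x,ẋ)=(0.583197, 0.056825)

x = 0.5832, ẋ = 0.0568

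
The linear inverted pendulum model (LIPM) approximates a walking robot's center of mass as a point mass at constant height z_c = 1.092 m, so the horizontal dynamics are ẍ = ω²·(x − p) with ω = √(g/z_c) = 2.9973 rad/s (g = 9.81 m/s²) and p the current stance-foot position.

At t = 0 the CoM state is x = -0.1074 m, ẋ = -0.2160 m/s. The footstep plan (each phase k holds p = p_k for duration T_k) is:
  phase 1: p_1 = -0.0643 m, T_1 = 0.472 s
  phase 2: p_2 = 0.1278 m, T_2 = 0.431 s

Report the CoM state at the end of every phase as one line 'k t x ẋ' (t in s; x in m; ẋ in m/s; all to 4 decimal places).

1 0.4720 -0.2978 -0.7208
2 0.9030 -1.1096 -3.5566

phase 1: p=-0.0643, T=0.472, ωT=1.414726, cosh=2.179175, sinh=1.936182; start (x,ẋ)=(-0.107400, -0.216000) → end (x,ẋ)=(-0.297753, -0.720825)
phase 2: p=0.1278, T=0.431, ωT=1.291836, cosh=1.957115, sinh=1.682349; start (x,ẋ)=(-0.297753, -0.720825) → end (x,ẋ)=(-1.109647, -3.556590)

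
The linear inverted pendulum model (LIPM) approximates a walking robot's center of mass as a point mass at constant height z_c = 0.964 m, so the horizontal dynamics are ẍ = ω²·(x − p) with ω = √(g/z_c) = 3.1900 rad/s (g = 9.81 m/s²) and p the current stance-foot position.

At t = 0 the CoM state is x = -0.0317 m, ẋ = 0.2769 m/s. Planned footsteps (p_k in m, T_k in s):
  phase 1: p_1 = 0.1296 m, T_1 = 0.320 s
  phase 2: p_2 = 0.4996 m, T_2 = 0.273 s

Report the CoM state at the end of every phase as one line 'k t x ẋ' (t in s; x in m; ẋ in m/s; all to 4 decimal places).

phase 1: p=0.1296, T=0.320, ωT=1.020800, cosh=1.567860, sinh=1.207554; start (x,ẋ)=(-0.031700, 0.276900) → end (x,ẋ)=(-0.018477, -0.187203)
phase 2: p=0.4996, T=0.273, ωT=0.870870, cosh=1.403788, sinh=0.985201; start (x,ẋ)=(-0.018477, -0.187203) → end (x,ẋ)=(-0.285486, -1.891000)

1 0.3200 -0.0185 -0.1872
2 0.5930 -0.2855 -1.8910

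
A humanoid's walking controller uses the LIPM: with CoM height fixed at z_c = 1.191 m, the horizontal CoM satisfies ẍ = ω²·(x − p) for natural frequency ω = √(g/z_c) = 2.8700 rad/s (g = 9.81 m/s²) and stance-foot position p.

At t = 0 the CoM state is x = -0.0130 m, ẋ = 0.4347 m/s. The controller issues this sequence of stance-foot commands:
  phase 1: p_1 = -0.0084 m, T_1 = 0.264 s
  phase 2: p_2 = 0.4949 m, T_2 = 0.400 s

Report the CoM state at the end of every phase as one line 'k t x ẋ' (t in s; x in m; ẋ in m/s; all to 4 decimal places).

phase 1: p=-0.0084, T=0.264, ωT=0.757680, cosh=1.301037, sinh=0.832284; start (x,ẋ)=(-0.013000, 0.434700) → end (x,ẋ)=(0.111676, 0.554573)
phase 2: p=0.4949, T=0.400, ωT=1.148000, cosh=1.734577, sinh=1.417306; start (x,ẋ)=(0.111676, 0.554573) → end (x,ẋ)=(0.104036, -0.596879)

1 0.2640 0.1117 0.5546
2 0.6640 0.1040 -0.5969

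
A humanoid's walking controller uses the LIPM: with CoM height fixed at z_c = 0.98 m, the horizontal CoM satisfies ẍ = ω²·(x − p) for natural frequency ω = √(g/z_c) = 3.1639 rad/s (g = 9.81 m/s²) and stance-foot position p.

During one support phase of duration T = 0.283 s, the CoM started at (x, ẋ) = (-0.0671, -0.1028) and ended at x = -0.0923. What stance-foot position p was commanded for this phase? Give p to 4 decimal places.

ωT = 3.1639·0.283 = 0.895384; cosh(ωT) = 1.428363, sinh(ωT) = 1.019912
x(T) = p + (x₀−p)·cosh(ωT) + (ẋ₀/ω)·sinh(ωT) ⇒ p·(1 − cosh) = x(T) − x₀·cosh − (ẋ₀/ω)·sinh
numerator   = -0.0923 − (-0.0671)·1.428363 − (-0.1028/3.1639)·1.019912 = 0.036682
denominator = 1 − 1.428363 = -0.428363
p = 0.036682 / -0.428363 = -0.0856

p = -0.0856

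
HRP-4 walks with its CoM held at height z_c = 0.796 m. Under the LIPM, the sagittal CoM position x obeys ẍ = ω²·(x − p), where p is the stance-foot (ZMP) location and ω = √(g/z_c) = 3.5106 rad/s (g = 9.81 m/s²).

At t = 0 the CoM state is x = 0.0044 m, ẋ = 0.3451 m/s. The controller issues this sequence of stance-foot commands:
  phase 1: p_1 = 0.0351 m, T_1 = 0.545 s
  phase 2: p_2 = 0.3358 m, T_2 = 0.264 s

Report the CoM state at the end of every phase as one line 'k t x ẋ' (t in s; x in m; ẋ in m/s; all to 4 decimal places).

phase 1: p=0.0351, T=0.545, ωT=1.913277, cosh=3.461425, sinh=3.313830; start (x,ẋ)=(0.004400, 0.345100) → end (x,ẋ)=(0.254591, 0.837389)
phase 2: p=0.3358, T=0.264, ωT=0.926798, cosh=1.461113, sinh=1.065294; start (x,ẋ)=(0.254591, 0.837389) → end (x,ẋ)=(0.471251, 0.919813)

1 0.5450 0.2546 0.8374
2 0.8090 0.4713 0.9198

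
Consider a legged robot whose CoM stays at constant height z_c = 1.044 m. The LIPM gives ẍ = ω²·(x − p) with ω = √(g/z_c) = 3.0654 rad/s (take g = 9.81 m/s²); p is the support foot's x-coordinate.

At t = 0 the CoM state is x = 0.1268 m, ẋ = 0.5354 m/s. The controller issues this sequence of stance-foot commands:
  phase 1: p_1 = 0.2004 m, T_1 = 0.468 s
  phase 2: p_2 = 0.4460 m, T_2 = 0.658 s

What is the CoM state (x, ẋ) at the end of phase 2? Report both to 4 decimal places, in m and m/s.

phase 1: p=0.2004, T=0.468, ωT=1.434607, cosh=2.218102, sinh=1.979893; start (x,ẋ)=(0.126800, 0.535400) → end (x,ẋ)=(0.382954, 0.740881)
phase 2: p=0.4460, T=0.658, ωT=2.017033, cosh=3.824521, sinh=3.691472; start (x,ẋ)=(0.382954, 0.740881) → end (x,ẋ)=(1.097077, 2.120099)

x = 1.0971, ẋ = 2.1201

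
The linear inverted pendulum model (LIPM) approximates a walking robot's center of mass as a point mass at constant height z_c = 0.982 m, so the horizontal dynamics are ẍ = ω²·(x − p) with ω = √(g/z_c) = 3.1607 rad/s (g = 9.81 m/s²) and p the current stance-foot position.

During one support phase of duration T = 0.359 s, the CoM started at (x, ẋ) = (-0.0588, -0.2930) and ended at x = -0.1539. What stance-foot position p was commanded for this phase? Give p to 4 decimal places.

p = -0.1065

ωT = 3.1607·0.359 = 1.134691; cosh(ωT) = 1.715867, sinh(ωT) = 1.394346
x(T) = p + (x₀−p)·cosh(ωT) + (ẋ₀/ω)·sinh(ωT) ⇒ p·(1 − cosh) = x(T) − x₀·cosh − (ẋ₀/ω)·sinh
numerator   = -0.1539 − (-0.0588)·1.715867 − (-0.2930/3.1607)·1.394346 = 0.076250
denominator = 1 − 1.715867 = -0.715867
p = 0.076250 / -0.715867 = -0.1065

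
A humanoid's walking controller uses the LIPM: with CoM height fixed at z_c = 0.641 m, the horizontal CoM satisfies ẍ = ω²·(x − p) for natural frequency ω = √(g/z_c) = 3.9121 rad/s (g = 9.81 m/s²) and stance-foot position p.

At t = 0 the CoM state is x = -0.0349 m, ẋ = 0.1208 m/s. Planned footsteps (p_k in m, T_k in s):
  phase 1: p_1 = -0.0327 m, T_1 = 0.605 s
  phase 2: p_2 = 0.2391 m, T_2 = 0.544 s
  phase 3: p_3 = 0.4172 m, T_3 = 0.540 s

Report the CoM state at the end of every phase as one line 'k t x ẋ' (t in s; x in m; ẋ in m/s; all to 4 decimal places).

1 0.6050 0.1187 0.6043
2 1.1490 0.3656 0.6228
3 1.6890 0.8493 1.7901

phase 1: p=-0.0327, T=0.605, ωT=2.366821, cosh=5.378606, sinh=5.284828; start (x,ẋ)=(-0.034900, 0.120800) → end (x,ẋ)=(0.118655, 0.604251)
phase 2: p=0.2391, T=0.544, ωT=2.128182, cosh=4.259320, sinh=4.140266; start (x,ẋ)=(0.118655, 0.604251) → end (x,ẋ)=(0.365579, 0.622833)
phase 3: p=0.4172, T=0.540, ωT=2.112534, cosh=4.195050, sinh=4.074119; start (x,ẋ)=(0.365579, 0.622833) → end (x,ẋ)=(0.849275, 1.790061)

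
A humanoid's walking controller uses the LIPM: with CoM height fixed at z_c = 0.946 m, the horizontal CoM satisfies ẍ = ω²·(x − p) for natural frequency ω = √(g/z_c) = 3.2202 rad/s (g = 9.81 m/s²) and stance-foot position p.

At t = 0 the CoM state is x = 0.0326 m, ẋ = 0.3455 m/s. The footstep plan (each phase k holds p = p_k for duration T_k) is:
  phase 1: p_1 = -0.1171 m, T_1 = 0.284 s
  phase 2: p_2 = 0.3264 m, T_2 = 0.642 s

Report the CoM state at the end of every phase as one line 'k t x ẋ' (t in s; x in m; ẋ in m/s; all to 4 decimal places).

phase 1: p=-0.1171, T=0.284, ωT=0.914537, cosh=1.448161, sinh=1.047458; start (x,ẋ)=(0.032600, 0.345500) → end (x,ẋ)=(0.212073, 1.005281)
phase 2: p=0.3264, T=0.642, ωT=2.067368, cosh=4.015257, sinh=3.888739; start (x,ẋ)=(0.212073, 1.005281) → end (x,ẋ)=(1.081333, 2.604801)

1 0.2840 0.2121 1.0053
2 0.9260 1.0813 2.6048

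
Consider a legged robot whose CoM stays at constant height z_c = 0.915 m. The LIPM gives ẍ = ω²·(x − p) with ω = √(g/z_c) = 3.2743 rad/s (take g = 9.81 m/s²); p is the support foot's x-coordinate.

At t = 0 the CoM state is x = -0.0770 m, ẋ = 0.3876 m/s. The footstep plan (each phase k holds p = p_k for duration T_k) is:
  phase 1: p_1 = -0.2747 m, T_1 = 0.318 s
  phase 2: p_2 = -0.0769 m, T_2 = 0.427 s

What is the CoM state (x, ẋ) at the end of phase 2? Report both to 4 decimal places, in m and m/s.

phase 1: p=-0.2747, T=0.318, ωT=1.041227, cosh=1.592856, sinh=1.239835; start (x,ẋ)=(-0.077000, 0.387600) → end (x,ẋ)=(0.186975, 1.419973)
phase 2: p=-0.0769, T=0.427, ωT=1.398126, cosh=2.147334, sinh=1.900274; start (x,ẋ)=(0.186975, 1.419973) → end (x,ẋ)=(1.313824, 4.691003)

x = 1.3138, ẋ = 4.6910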